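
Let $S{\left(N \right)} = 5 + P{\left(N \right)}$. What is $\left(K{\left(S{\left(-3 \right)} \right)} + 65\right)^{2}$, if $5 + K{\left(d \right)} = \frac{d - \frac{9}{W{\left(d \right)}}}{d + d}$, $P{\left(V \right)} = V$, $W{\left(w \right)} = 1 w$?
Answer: $\frac{225625}{64} \approx 3525.4$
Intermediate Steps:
$W{\left(w \right)} = w$
$S{\left(N \right)} = 5 + N$
$K{\left(d \right)} = -5 + \frac{d - \frac{9}{d}}{2 d}$ ($K{\left(d \right)} = -5 + \frac{d - \frac{9}{d}}{d + d} = -5 + \frac{d - \frac{9}{d}}{2 d}$)
$\left(K{\left(S{\left(-3 \right)} \right)} + 65\right)^{2} = \left(\left(- \frac{9}{2} - \frac{9}{2 \left(5 - 3\right)^{2}}\right) + 65\right)^{2} = \left(\left(- \frac{9}{2} - \frac{9}{2 \cdot 4}\right) + 65\right)^{2} = \left(\left(- \frac{9}{2} - \frac{9}{8}\right) + 65\right)^{2} = \left(- \frac{45}{8} + 65\right)^{2} = \left(\frac{475}{8}\right)^{2} = \frac{225625}{64}$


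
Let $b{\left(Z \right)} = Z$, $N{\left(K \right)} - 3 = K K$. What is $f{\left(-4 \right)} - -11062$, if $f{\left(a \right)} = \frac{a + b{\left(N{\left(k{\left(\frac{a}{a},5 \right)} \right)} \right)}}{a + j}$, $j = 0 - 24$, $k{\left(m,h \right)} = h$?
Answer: $\frac{77428}{7} \approx 11061.0$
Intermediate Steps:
$N{\left(K \right)} = 3 + K^{2}$ ($N{\left(K \right)} = 3 + K K = 3 + K^{2}$)
$j = -24$ ($j = 0 - 24 = -24$)
$f{\left(a \right)} = \frac{28 + a}{-24 + a}$ ($f{\left(a \right)} = \frac{a + \left(3 + 5^{2}\right)}{a - 24} = \frac{a + \left(3 + 25\right)}{-24 + a} = \frac{a + 28}{-24 + a} = \frac{28 + a}{-24 + a}$)
$f{\left(-4 \right)} - -11062 = \frac{28 - 4}{-24 - 4} - -11062 = \frac{1}{-28} \cdot 24 + 11062 = \left(- \frac{1}{28}\right) 24 + 11062 = - \frac{6}{7} + 11062 = \frac{77428}{7}$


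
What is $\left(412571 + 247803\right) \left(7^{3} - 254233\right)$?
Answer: $-167662354860$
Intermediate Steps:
$\left(412571 + 247803\right) \left(7^{3} - 254233\right) = 660374 \left(343 - 254233\right) = 660374 \left(-253890\right) = -167662354860$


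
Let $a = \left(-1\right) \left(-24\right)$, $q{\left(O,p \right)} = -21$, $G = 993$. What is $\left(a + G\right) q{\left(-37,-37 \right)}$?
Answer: $-21357$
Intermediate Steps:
$a = 24$
$\left(a + G\right) q{\left(-37,-37 \right)} = \left(24 + 993\right) \left(-21\right) = 1017 \left(-21\right) = -21357$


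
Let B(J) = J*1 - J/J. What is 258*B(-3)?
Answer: -1032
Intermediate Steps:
B(J) = -1 + J (B(J) = J - 1*1 = J - 1 = -1 + J)
258*B(-3) = 258*(-1 - 3) = 258*(-4) = -1032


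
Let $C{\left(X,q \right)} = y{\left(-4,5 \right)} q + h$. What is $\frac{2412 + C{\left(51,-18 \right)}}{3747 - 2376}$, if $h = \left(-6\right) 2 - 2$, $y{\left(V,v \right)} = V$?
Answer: $\frac{2470}{1371} \approx 1.8016$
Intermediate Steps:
$h = -14$ ($h = -12 - 2 = -14$)
$C{\left(X,q \right)} = -14 - 4 q$ ($C{\left(X,q \right)} = - 4 q - 14 = -14 - 4 q$)
$\frac{2412 + C{\left(51,-18 \right)}}{3747 - 2376} = \frac{2412 - -58}{3747 - 2376} = \frac{2412 + \left(-14 + 72\right)}{1371} = \left(2412 + 58\right) \frac{1}{1371} = 2470 \cdot \frac{1}{1371} = \frac{2470}{1371}$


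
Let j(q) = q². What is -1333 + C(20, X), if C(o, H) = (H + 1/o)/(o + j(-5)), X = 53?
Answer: -1198639/900 ≈ -1331.8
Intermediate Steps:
C(o, H) = (H + 1/o)/(25 + o) (C(o, H) = (H + 1/o)/(o + (-5)²) = (H + 1/o)/(o + 25) = (H + 1/o)/(25 + o))
-1333 + C(20, X) = -1333 + (1 + 53*20)/(20*(25 + 20)) = -1333 + (1/20)*(1 + 1060)/45 = -1333 + (1/20)*(1/45)*1061 = -1333 + 1061/900 = -1198639/900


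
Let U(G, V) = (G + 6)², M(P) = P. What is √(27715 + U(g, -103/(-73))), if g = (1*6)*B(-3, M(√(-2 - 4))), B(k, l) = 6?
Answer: √29479 ≈ 171.69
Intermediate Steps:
g = 36 (g = (1*6)*6 = 6*6 = 36)
U(G, V) = (6 + G)²
√(27715 + U(g, -103/(-73))) = √(27715 + (6 + 36)²) = √(27715 + 42²) = √(27715 + 1764) = √29479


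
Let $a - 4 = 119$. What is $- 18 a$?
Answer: $-2214$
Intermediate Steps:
$a = 123$ ($a = 4 + 119 = 123$)
$- 18 a = \left(-18\right) 123 = -2214$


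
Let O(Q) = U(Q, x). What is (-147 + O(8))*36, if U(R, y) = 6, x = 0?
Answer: -5076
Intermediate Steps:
O(Q) = 6
(-147 + O(8))*36 = (-147 + 6)*36 = -141*36 = -5076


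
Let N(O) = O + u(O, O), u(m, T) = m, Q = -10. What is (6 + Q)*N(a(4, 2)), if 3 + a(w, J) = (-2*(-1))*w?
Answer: -40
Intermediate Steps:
a(w, J) = -3 + 2*w (a(w, J) = -3 + (-2*(-1))*w = -3 + 2*w)
N(O) = 2*O (N(O) = O + O = 2*O)
(6 + Q)*N(a(4, 2)) = (6 - 10)*(2*(-3 + 2*4)) = -8*(-3 + 8) = -8*5 = -4*10 = -40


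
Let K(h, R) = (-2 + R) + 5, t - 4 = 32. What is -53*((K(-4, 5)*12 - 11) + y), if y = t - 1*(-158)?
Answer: -14787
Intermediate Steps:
t = 36 (t = 4 + 32 = 36)
K(h, R) = 3 + R
y = 194 (y = 36 - 1*(-158) = 36 + 158 = 194)
-53*((K(-4, 5)*12 - 11) + y) = -53*(((3 + 5)*12 - 11) + 194) = -53*((8*12 - 11) + 194) = -53*((96 - 11) + 194) = -53*(85 + 194) = -53*279 = -14787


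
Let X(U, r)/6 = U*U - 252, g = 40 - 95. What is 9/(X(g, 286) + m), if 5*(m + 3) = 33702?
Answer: 15/38959 ≈ 0.00038502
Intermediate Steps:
m = 33687/5 (m = -3 + (1/5)*33702 = -3 + 33702/5 = 33687/5 ≈ 6737.4)
g = -55
X(U, r) = -1512 + 6*U**2 (X(U, r) = 6*(U*U - 252) = 6*(U**2 - 252) = 6*(-252 + U**2) = -1512 + 6*U**2)
9/(X(g, 286) + m) = 9/((-1512 + 6*(-55)**2) + 33687/5) = 9/((-1512 + 6*3025) + 33687/5) = 9/((-1512 + 18150) + 33687/5) = 9/(16638 + 33687/5) = 9/(116877/5) = 9*(5/116877) = 15/38959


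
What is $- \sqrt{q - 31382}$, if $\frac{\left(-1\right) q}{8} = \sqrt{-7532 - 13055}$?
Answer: $- \sqrt{-31382 - 8 i \sqrt{20587}} \approx -3.2392 + 177.18 i$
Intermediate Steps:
$q = - 8 i \sqrt{20587}$ ($q = - 8 \sqrt{-7532 - 13055} = - 8 \sqrt{-20587} = - 8 i \sqrt{20587} \approx - 1147.9 i$)
$- \sqrt{q - 31382} = - \sqrt{- 8 i \sqrt{20587} - 31382} = - \sqrt{-31382 - 8 i \sqrt{20587}}$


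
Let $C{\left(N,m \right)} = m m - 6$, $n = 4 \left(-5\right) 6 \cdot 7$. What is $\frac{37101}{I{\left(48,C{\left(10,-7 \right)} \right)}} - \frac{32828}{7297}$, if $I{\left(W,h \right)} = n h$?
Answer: $- \frac{485491119}{87855880} \approx -5.526$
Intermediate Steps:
$n = -840$ ($n = \left(-20\right) 6 \cdot 7 = \left(-120\right) 7 = -840$)
$C{\left(N,m \right)} = -6 + m^{2}$ ($C{\left(N,m \right)} = m^{2} - 6 = -6 + m^{2}$)
$I{\left(W,h \right)} = - 840 h$
$\frac{37101}{I{\left(48,C{\left(10,-7 \right)} \right)}} - \frac{32828}{7297} = \frac{37101}{\left(-840\right) \left(-6 + \left(-7\right)^{2}\right)} - \frac{32828}{7297} = \frac{37101}{\left(-840\right) \left(-6 + 49\right)} - \frac{32828}{7297} = \frac{37101}{\left(-840\right) 43} - \frac{32828}{7297} = \frac{37101}{-36120} - \frac{32828}{7297} = 37101 \left(- \frac{1}{36120}\right) - \frac{32828}{7297} = - \frac{12367}{12040} - \frac{32828}{7297} = - \frac{485491119}{87855880}$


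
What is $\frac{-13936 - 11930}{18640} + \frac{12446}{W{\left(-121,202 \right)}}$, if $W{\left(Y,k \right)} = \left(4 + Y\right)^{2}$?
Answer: $- \frac{61043117}{127581480} \approx -0.47846$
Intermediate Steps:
$\frac{-13936 - 11930}{18640} + \frac{12446}{W{\left(-121,202 \right)}} = \frac{-13936 - 11930}{18640} + \frac{12446}{\left(4 - 121\right)^{2}} = \left(-13936 - 11930\right) \frac{1}{18640} + \frac{12446}{\left(-117\right)^{2}} = \left(-25866\right) \frac{1}{18640} + \frac{12446}{13689} = - \frac{12933}{9320} + 12446 \cdot \frac{1}{13689} = - \frac{12933}{9320} + \frac{12446}{13689} = - \frac{61043117}{127581480}$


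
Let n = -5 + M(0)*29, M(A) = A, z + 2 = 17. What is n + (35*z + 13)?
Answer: 533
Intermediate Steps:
z = 15 (z = -2 + 17 = 15)
n = -5 (n = -5 + 0*29 = -5 + 0 = -5)
n + (35*z + 13) = -5 + (35*15 + 13) = -5 + (525 + 13) = -5 + 538 = 533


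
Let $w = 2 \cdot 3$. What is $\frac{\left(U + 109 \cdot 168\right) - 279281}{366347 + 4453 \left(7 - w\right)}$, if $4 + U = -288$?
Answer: $- \frac{29029}{41200} \approx -0.70459$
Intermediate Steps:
$U = -292$ ($U = -4 - 288 = -292$)
$w = 6$
$\frac{\left(U + 109 \cdot 168\right) - 279281}{366347 + 4453 \left(7 - w\right)} = \frac{\left(-292 + 109 \cdot 168\right) - 279281}{366347 + 4453 \left(7 - 6\right)} = \frac{\left(-292 + 18312\right) - 279281}{366347 + 4453 \left(7 - 6\right)} = \frac{18020 - 279281}{366347 + 4453 \cdot 1} = - \frac{261261}{366347 + 4453} = - \frac{261261}{370800} = \left(-261261\right) \frac{1}{370800} = - \frac{29029}{41200}$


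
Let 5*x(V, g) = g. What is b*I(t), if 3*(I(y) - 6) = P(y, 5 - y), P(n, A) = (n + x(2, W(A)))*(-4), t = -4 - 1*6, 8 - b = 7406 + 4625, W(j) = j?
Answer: -553058/3 ≈ -1.8435e+5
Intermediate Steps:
x(V, g) = g/5
b = -12023 (b = 8 - (7406 + 4625) = 8 - 1*12031 = 8 - 12031 = -12023)
t = -10 (t = -4 - 6 = -10)
P(n, A) = -4*n - 4*A/5 (P(n, A) = (n + A/5)*(-4) = -4*n - 4*A/5)
I(y) = 14/3 - 16*y/15 (I(y) = 6 + (-4*y - 4*(5 - y)/5)/3 = 6 + (-4*y + (-4 + 4*y/5))/3 = 6 + (-4 - 16*y/5)/3 = 6 + (-4/3 - 16*y/15) = 14/3 - 16*y/15)
b*I(t) = -12023*(14/3 - 16/15*(-10)) = -12023*(14/3 + 32/3) = -12023*46/3 = -553058/3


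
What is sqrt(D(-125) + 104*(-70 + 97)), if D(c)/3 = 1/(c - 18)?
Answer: sqrt(57420363)/143 ≈ 52.990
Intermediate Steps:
D(c) = 3/(-18 + c) (D(c) = 3/(c - 18) = 3/(-18 + c))
sqrt(D(-125) + 104*(-70 + 97)) = sqrt(3/(-18 - 125) + 104*(-70 + 97)) = sqrt(3/(-143) + 104*27) = sqrt(3*(-1/143) + 2808) = sqrt(-3/143 + 2808) = sqrt(401541/143) = sqrt(57420363)/143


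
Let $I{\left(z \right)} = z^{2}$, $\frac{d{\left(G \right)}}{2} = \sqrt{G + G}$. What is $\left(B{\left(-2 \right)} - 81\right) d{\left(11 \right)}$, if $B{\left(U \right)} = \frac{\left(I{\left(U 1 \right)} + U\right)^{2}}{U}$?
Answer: $- 166 \sqrt{22} \approx -778.61$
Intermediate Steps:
$d{\left(G \right)} = 2 \sqrt{2} \sqrt{G}$ ($d{\left(G \right)} = 2 \sqrt{G + G} = 2 \sqrt{2 G} = 2 \sqrt{2} \sqrt{G}$)
$B{\left(U \right)} = \frac{\left(U + U^{2}\right)^{2}}{U}$ ($B{\left(U \right)} = \frac{\left(\left(U 1\right)^{2} + U\right)^{2}}{U} = \frac{\left(U^{2} + U\right)^{2}}{U} = \frac{\left(U + U^{2}\right)^{2}}{U}$)
$\left(B{\left(-2 \right)} - 81\right) d{\left(11 \right)} = \left(- 2 \left(1 - 2\right)^{2} - 81\right) 2 \sqrt{2} \sqrt{11} = \left(- 2 \left(-1\right)^{2} - 81\right) 2 \sqrt{22} = \left(\left(-2\right) 1 - 81\right) 2 \sqrt{22} = \left(-2 - 81\right) 2 \sqrt{22} = - 83 \cdot 2 \sqrt{22} = - 166 \sqrt{22}$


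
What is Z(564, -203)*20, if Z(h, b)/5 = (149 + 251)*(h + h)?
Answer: 45120000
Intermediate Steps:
Z(h, b) = 4000*h (Z(h, b) = 5*((149 + 251)*(h + h)) = 5*(400*(2*h)) = 5*(800*h) = 4000*h)
Z(564, -203)*20 = (4000*564)*20 = 2256000*20 = 45120000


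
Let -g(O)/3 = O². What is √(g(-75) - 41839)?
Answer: I*√58714 ≈ 242.31*I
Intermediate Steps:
g(O) = -3*O²
√(g(-75) - 41839) = √(-3*(-75)² - 41839) = √(-3*5625 - 41839) = √(-16875 - 41839) = √(-58714) = I*√58714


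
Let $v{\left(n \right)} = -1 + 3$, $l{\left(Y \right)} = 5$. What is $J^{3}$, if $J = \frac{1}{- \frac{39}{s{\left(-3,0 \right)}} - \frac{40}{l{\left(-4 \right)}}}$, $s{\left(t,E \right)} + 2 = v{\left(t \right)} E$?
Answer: $\frac{8}{12167} \approx 0.00065752$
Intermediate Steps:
$v{\left(n \right)} = 2$
$s{\left(t,E \right)} = -2 + 2 E$
$J = \frac{2}{23}$ ($J = \frac{1}{- \frac{39}{-2 + 2 \cdot 0} - \frac{40}{5}} = \frac{1}{- \frac{39}{-2 + 0} - 8} = \frac{1}{- \frac{39}{-2} - 8} = \frac{1}{\left(-39\right) \left(- \frac{1}{2}\right) - 8} = \frac{1}{\frac{39}{2} - 8} = \frac{1}{\frac{23}{2}} = \frac{2}{23} \approx 0.086957$)
$J^{3} = \left(\frac{2}{23}\right)^{3} = \frac{8}{12167}$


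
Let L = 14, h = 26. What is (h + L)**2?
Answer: 1600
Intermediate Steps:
(h + L)**2 = (26 + 14)**2 = 40**2 = 1600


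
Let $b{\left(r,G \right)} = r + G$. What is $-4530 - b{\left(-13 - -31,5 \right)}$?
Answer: $-4553$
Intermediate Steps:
$b{\left(r,G \right)} = G + r$
$-4530 - b{\left(-13 - -31,5 \right)} = -4530 - \left(5 - -18\right) = -4530 - \left(5 + \left(-13 + 31\right)\right) = -4530 - \left(5 + 18\right) = -4530 - 23 = -4553$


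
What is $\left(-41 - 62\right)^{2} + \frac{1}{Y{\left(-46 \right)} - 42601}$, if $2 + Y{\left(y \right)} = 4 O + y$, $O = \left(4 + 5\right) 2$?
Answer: $\frac{451699392}{42577} \approx 10609.0$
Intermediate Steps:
$O = 18$ ($O = 9 \cdot 2 = 18$)
$Y{\left(y \right)} = 70 + y$ ($Y{\left(y \right)} = -2 + \left(4 \cdot 18 + y\right) = -2 + \left(72 + y\right) = 70 + y$)
$\left(-41 - 62\right)^{2} + \frac{1}{Y{\left(-46 \right)} - 42601} = \left(-41 - 62\right)^{2} + \frac{1}{\left(70 - 46\right) - 42601} = \left(-103\right)^{2} + \frac{1}{24 - 42601} = 10609 + \frac{1}{-42577} = 10609 - \frac{1}{42577} = \frac{451699392}{42577}$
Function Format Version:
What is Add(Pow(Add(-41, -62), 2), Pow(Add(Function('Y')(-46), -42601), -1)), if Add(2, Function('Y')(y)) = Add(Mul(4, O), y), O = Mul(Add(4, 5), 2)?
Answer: Rational(451699392, 42577) ≈ 10609.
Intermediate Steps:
O = 18 (O = Mul(9, 2) = 18)
Function('Y')(y) = Add(70, y) (Function('Y')(y) = Add(-2, Add(Mul(4, 18), y)) = Add(-2, Add(72, y)) = Add(70, y))
Add(Pow(Add(-41, -62), 2), Pow(Add(Function('Y')(-46), -42601), -1)) = Add(Pow(Add(-41, -62), 2), Pow(Add(Add(70, -46), -42601), -1)) = Add(Pow(-103, 2), Pow(Add(24, -42601), -1)) = Add(10609, Pow(-42577, -1)) = Add(10609, Rational(-1, 42577)) = Rational(451699392, 42577)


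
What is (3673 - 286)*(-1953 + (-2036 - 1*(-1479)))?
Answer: -8501370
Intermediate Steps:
(3673 - 286)*(-1953 + (-2036 - 1*(-1479))) = 3387*(-1953 + (-2036 + 1479)) = 3387*(-1953 - 557) = 3387*(-2510) = -8501370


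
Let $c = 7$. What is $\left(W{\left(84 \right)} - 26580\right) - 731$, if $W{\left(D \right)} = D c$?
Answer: $-26723$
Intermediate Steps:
$W{\left(D \right)} = 7 D$ ($W{\left(D \right)} = D 7 = 7 D$)
$\left(W{\left(84 \right)} - 26580\right) - 731 = \left(7 \cdot 84 - 26580\right) - 731 = \left(588 - 26580\right) - 731 = -25992 - 731 = -26723$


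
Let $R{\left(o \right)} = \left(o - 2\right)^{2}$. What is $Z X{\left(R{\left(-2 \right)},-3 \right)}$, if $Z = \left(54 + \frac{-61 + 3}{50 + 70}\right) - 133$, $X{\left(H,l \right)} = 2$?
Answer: $- \frac{4769}{30} \approx -158.97$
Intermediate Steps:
$R{\left(o \right)} = \left(-2 + o\right)^{2}$
$Z = - \frac{4769}{60}$ ($Z = \left(54 - \frac{58}{120}\right) - 133 = \left(54 - \frac{29}{60}\right) - 133 = \frac{3211}{60} - 133 = - \frac{4769}{60} \approx -79.483$)
$Z X{\left(R{\left(-2 \right)},-3 \right)} = \left(- \frac{4769}{60}\right) 2 = - \frac{4769}{30}$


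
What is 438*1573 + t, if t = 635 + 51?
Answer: 689660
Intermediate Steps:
t = 686
438*1573 + t = 438*1573 + 686 = 688974 + 686 = 689660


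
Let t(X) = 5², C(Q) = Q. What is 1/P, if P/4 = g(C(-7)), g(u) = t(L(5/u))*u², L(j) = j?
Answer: 1/4900 ≈ 0.00020408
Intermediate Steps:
t(X) = 25
g(u) = 25*u²
P = 4900 (P = 4*(25*(-7)²) = 4*(25*49) = 4*1225 = 4900)
1/P = 1/4900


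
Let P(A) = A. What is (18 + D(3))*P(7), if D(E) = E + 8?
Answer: 203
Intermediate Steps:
D(E) = 8 + E
(18 + D(3))*P(7) = (18 + (8 + 3))*7 = (18 + 11)*7 = 29*7 = 203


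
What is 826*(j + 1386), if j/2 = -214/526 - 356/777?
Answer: 33379480336/29193 ≈ 1.1434e+6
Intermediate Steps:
j = -353534/204351 (j = 2*(-214/526 - 356/777) = 2*(-214*1/526 - 356*1/777) = 2*(-107/263 - 356/777) = 2*(-176767/204351) = -353534/204351 ≈ -1.7300)
826*(j + 1386) = 826*(-353534/204351 + 1386) = 826*(282876952/204351) = 33379480336/29193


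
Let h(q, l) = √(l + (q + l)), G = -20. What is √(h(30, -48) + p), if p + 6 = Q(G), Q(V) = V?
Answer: √(-26 + I*√66) ≈ 0.7873 + 5.1594*I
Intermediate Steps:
p = -26 (p = -6 - 20 = -26)
h(q, l) = √(q + 2*l) (h(q, l) = √(l + (l + q)) = √(q + 2*l))
√(h(30, -48) + p) = √(√(30 + 2*(-48)) - 26) = √(√(30 - 96) - 26) = √(√(-66) - 26) = √(I*√66 - 26) = √(-26 + I*√66)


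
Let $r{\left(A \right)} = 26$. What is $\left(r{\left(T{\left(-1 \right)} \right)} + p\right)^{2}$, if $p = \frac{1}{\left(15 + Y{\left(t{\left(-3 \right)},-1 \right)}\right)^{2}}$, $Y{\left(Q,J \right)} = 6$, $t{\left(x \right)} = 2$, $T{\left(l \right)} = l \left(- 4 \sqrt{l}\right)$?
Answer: $\frac{131492089}{194481} \approx 676.12$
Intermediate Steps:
$T{\left(l \right)} = - 4 l^{\frac{3}{2}}$
$p = \frac{1}{441}$ ($p = \frac{1}{\left(15 + 6\right)^{2}} = \frac{1}{21^{2}} = \frac{1}{441} \approx 0.0022676$)
$\left(r{\left(T{\left(-1 \right)} \right)} + p\right)^{2} = \left(26 + \frac{1}{441}\right)^{2} = \left(\frac{11467}{441}\right)^{2} = \frac{131492089}{194481}$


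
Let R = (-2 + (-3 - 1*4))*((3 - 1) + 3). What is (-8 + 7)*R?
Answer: 45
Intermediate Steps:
R = -45 (R = (-2 + (-3 - 4))*(2 + 3) = (-2 - 7)*5 = -9*5 = -45)
(-8 + 7)*R = (-8 + 7)*(-45) = -1*(-45) = 45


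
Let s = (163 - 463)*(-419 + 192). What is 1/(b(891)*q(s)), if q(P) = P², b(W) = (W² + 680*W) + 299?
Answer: 1/6492932256600000 ≈ 1.5401e-16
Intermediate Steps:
b(W) = 299 + W² + 680*W
s = 68100 (s = -300*(-227) = 68100)
1/(b(891)*q(s)) = 1/((299 + 891² + 680*891)*(68100²)) = 1/((299 + 793881 + 605880)*4637610000) = (1/4637610000)/1400060 = (1/1400060)*(1/4637610000) = 1/6492932256600000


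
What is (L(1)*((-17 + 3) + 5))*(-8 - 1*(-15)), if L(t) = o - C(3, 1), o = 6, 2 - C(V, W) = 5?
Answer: -567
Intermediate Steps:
C(V, W) = -3 (C(V, W) = 2 - 1*5 = 2 - 5 = -3)
L(t) = 9 (L(t) = 6 - 1*(-3) = 6 + 3 = 9)
(L(1)*((-17 + 3) + 5))*(-8 - 1*(-15)) = (9*((-17 + 3) + 5))*(-8 - 1*(-15)) = (9*(-14 + 5))*(-8 + 15) = (9*(-9))*7 = -81*7 = -567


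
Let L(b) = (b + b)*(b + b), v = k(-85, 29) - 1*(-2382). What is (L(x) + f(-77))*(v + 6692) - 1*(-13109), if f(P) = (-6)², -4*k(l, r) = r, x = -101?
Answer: 370299179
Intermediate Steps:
k(l, r) = -r/4
v = 9499/4 (v = -¼*29 - 1*(-2382) = -29/4 + 2382 = 9499/4 ≈ 2374.8)
L(b) = 4*b² (L(b) = (2*b)*(2*b) = 4*b²)
f(P) = 36
(L(x) + f(-77))*(v + 6692) - 1*(-13109) = (4*(-101)² + 36)*(9499/4 + 6692) - 1*(-13109) = (4*10201 + 36)*(36267/4) + 13109 = (40804 + 36)*(36267/4) + 13109 = 40840*(36267/4) + 13109 = 370286070 + 13109 = 370299179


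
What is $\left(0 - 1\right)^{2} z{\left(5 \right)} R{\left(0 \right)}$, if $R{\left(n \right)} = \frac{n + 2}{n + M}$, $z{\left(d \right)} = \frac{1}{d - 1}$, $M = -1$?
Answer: $- \frac{1}{2} \approx -0.5$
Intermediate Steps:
$z{\left(d \right)} = \frac{1}{-1 + d}$
$R{\left(n \right)} = \frac{2 + n}{-1 + n}$ ($R{\left(n \right)} = \frac{n + 2}{n - 1} = \frac{2 + n}{-1 + n}$)
$\left(0 - 1\right)^{2} z{\left(5 \right)} R{\left(0 \right)} = \frac{\left(0 - 1\right)^{2}}{-1 + 5} \frac{2 + 0}{-1 + 0} = \frac{\left(-1\right)^{2}}{4} \frac{1}{-1} \cdot 2 = 1 \cdot \frac{1}{4} \left(\left(-1\right) 2\right) = \frac{1}{4} \left(-2\right) = - \frac{1}{2}$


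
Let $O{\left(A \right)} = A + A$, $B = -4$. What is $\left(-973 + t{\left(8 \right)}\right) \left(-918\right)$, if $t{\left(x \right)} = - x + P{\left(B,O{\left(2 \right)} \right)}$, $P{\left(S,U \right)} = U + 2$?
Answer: $895050$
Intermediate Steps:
$O{\left(A \right)} = 2 A$
$P{\left(S,U \right)} = 2 + U$
$t{\left(x \right)} = 6 - x$ ($t{\left(x \right)} = - x + \left(2 + 2 \cdot 2\right) = - x + \left(2 + 4\right) = - x + 6 = 6 - x$)
$\left(-973 + t{\left(8 \right)}\right) \left(-918\right) = \left(-973 + \left(6 - 8\right)\right) \left(-918\right) = \left(-973 - 2\right) \left(-918\right) = \left(-975\right) \left(-918\right) = 895050$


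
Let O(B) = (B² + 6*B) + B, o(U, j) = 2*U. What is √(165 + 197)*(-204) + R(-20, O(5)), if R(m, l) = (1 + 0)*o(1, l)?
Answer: 2 - 204*√362 ≈ -3879.4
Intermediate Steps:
O(B) = B² + 7*B
R(m, l) = 2 (R(m, l) = (1 + 0)*(2*1) = 1*2 = 2)
√(165 + 197)*(-204) + R(-20, O(5)) = √(165 + 197)*(-204) + 2 = √362*(-204) + 2 = -204*√362 + 2 = 2 - 204*√362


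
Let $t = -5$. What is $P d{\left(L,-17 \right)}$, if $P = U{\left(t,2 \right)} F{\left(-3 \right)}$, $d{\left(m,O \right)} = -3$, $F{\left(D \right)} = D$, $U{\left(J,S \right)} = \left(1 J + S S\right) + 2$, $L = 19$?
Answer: $9$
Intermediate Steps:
$U{\left(J,S \right)} = 2 + J + S^{2}$ ($U{\left(J,S \right)} = \left(J + S^{2}\right) + 2 = 2 + J + S^{2}$)
$P = -3$ ($P = \left(2 - 5 + 2^{2}\right) \left(-3\right) = \left(2 - 5 + 4\right) \left(-3\right) = 1 \left(-3\right) = -3$)
$P d{\left(L,-17 \right)} = \left(-3\right) \left(-3\right) = 9$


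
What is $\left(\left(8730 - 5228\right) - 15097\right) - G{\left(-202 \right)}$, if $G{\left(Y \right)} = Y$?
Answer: $-11393$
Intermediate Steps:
$\left(\left(8730 - 5228\right) - 15097\right) - G{\left(-202 \right)} = \left(\left(8730 - 5228\right) - 15097\right) - -202 = \left(3502 - 15097\right) + 202 = -11595 + 202 = -11393$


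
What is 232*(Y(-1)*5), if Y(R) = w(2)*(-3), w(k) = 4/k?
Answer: -6960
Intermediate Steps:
Y(R) = -6 (Y(R) = (4/2)*(-3) = (4*(½))*(-3) = 2*(-3) = -6)
232*(Y(-1)*5) = 232*(-6*5) = 232*(-30) = -6960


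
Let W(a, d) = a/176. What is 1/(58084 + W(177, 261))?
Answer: 176/10222961 ≈ 1.7216e-5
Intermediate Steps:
W(a, d) = a/176 (W(a, d) = a*(1/176) = a/176)
1/(58084 + W(177, 261)) = 1/(58084 + (1/176)*177) = 1/(58084 + 177/176) = 1/(10222961/176) = 176/10222961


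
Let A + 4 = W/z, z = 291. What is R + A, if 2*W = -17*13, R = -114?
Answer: -68897/582 ≈ -118.38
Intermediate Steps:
W = -221/2 (W = (-17*13)/2 = (½)*(-221) = -221/2 ≈ -110.50)
A = -2549/582 (A = -4 - 221/2/291 = -4 - 221/2*1/291 = -4 - 221/582 = -2549/582 ≈ -4.3797)
R + A = -114 - 2549/582 = -68897/582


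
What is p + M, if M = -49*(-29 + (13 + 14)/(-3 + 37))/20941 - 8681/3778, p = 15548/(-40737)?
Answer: -71594678080007/27394749851421 ≈ -2.6134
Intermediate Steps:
p = -15548/40737 (p = 15548*(-1/40737) = -15548/40737 ≈ -0.38167)
M = -1500821979/672478333 (M = -49*(-29 + 27/34)*(1/20941) - 8681*1/3778 = -49*(-29 + 27*(1/34))*(1/20941) - 8681/3778 = -49*(-29 + 27/34)*(1/20941) - 8681/3778 = -49*(-959/34)*(1/20941) - 8681/3778 = (46991/34)*(1/20941) - 8681/3778 = 46991/711994 - 8681/3778 = -1500821979/672478333 ≈ -2.2318)
p + M = -15548/40737 - 1500821979/672478333 = -71594678080007/27394749851421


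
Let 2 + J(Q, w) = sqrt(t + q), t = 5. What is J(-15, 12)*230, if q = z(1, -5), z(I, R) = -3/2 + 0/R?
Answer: -460 + 115*sqrt(14) ≈ -29.709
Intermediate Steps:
z(I, R) = -3/2 (z(I, R) = -3*1/2 + 0 = -3/2 + 0 = -3/2)
q = -3/2 ≈ -1.5000
J(Q, w) = -2 + sqrt(14)/2 (J(Q, w) = -2 + sqrt(5 - 3/2) = -2 + sqrt(7/2) = -2 + sqrt(14)/2)
J(-15, 12)*230 = (-2 + sqrt(14)/2)*230 = -460 + 115*sqrt(14)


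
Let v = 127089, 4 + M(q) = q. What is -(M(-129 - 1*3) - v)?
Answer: 127225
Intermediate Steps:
M(q) = -4 + q
-(M(-129 - 1*3) - v) = -((-4 + (-129 - 1*3)) - 1*127089) = -((-4 + (-129 - 3)) - 127089) = -((-4 - 132) - 127089) = -(-136 - 127089) = -1*(-127225) = 127225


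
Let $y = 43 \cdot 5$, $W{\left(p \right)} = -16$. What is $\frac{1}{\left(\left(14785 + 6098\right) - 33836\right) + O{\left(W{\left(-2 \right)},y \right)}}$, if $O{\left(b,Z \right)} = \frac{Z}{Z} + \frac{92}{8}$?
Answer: $- \frac{2}{25881} \approx -7.7277 \cdot 10^{-5}$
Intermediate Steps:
$y = 215$
$O{\left(b,Z \right)} = \frac{25}{2}$ ($O{\left(b,Z \right)} = 1 + 92 \cdot \frac{1}{8} = 1 + \frac{23}{2} = \frac{25}{2}$)
$\frac{1}{\left(\left(14785 + 6098\right) - 33836\right) + O{\left(W{\left(-2 \right)},y \right)}} = \frac{1}{\left(\left(14785 + 6098\right) - 33836\right) + \frac{25}{2}} = \frac{1}{\left(20883 - 33836\right) + \frac{25}{2}} = \frac{1}{-12953 + \frac{25}{2}} = \frac{1}{- \frac{25881}{2}} = - \frac{2}{25881}$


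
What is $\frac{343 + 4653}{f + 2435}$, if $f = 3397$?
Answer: $\frac{1249}{1458} \approx 0.85665$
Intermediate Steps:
$\frac{343 + 4653}{f + 2435} = \frac{343 + 4653}{3397 + 2435} = \frac{4996}{5832} = 4996 \cdot \frac{1}{5832} = \frac{1249}{1458}$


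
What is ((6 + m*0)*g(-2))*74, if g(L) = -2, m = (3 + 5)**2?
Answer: -888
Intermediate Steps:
m = 64 (m = 8**2 = 64)
((6 + m*0)*g(-2))*74 = ((6 + 64*0)*(-2))*74 = ((6 + 0)*(-2))*74 = (6*(-2))*74 = -12*74 = -888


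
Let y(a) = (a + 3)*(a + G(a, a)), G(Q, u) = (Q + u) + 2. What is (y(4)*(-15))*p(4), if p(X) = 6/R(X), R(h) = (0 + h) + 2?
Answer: -1470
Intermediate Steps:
G(Q, u) = 2 + Q + u
R(h) = 2 + h (R(h) = h + 2 = 2 + h)
y(a) = (2 + 3*a)*(3 + a) (y(a) = (a + 3)*(a + (2 + a + a)) = (3 + a)*(a + (2 + 2*a)) = (3 + a)*(2 + 3*a) = (2 + 3*a)*(3 + a))
p(X) = 6/(2 + X)
(y(4)*(-15))*p(4) = ((6 + 3*4² + 11*4)*(-15))*(6/(2 + 4)) = ((6 + 3*16 + 44)*(-15))*(6/6) = ((6 + 48 + 44)*(-15))*(6*(⅙)) = (98*(-15))*1 = -1470*1 = -1470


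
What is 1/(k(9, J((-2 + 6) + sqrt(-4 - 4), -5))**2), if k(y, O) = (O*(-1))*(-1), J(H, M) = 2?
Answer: 1/4 ≈ 0.25000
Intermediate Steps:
k(y, O) = O (k(y, O) = -O*(-1) = O)
1/(k(9, J((-2 + 6) + sqrt(-4 - 4), -5))**2) = 1/(2**2) = 1/4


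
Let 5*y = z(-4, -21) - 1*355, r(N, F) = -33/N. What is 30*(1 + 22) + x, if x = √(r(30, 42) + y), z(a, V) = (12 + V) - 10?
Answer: 690 + I*√7590/10 ≈ 690.0 + 8.7121*I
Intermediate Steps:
z(a, V) = 2 + V
y = -374/5 (y = ((2 - 21) - 1*355)/5 = (-19 - 355)/5 = (⅕)*(-374) = -374/5 ≈ -74.800)
x = I*√7590/10 (x = √(-33/30 - 374/5) = √(-33*1/30 - 374/5) = √(-11/10 - 374/5) = √(-759/10) = I*√7590/10 ≈ 8.7121*I)
30*(1 + 22) + x = 30*(1 + 22) + I*√7590/10 = 30*23 + I*√7590/10 = 690 + I*√7590/10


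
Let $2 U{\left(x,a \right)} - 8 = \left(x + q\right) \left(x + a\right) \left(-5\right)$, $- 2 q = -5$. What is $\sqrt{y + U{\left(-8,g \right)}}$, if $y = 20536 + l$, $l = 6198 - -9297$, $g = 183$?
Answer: $\frac{3 \sqrt{17085}}{2} \approx 196.06$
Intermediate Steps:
$q = \frac{5}{2}$ ($q = \left(- \frac{1}{2}\right) \left(-5\right) = \frac{5}{2} \approx 2.5$)
$U{\left(x,a \right)} = 4 + \frac{\left(\frac{5}{2} + x\right) \left(- 5 a - 5 x\right)}{2}$ ($U{\left(x,a \right)} = 4 + \frac{\left(x + \frac{5}{2}\right) \left(x + a\right) \left(-5\right)}{2} = 4 + \frac{\left(\frac{5}{2} + x\right) \left(a + x\right) \left(-5\right)}{2} = 4 + \frac{\left(\frac{5}{2} + x\right) \left(- 5 a - 5 x\right)}{2}$)
$l = 15495$ ($l = 6198 + 9297 = 15495$)
$y = 36031$ ($y = 20536 + 15495 = 36031$)
$\sqrt{y + U{\left(-8,g \right)}} = \sqrt{36031 - \left(\frac{4359}{4} - 3660 + 160\right)} = \sqrt{36031 + \left(4 - \frac{4575}{4} + 50 - 160 + 3660\right)} = \sqrt{36031 + \frac{9641}{4}} = \sqrt{\frac{153765}{4}} = \frac{3 \sqrt{17085}}{2}$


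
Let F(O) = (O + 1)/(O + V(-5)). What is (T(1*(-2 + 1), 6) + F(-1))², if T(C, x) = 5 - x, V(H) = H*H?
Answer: 1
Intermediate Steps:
V(H) = H²
F(O) = (1 + O)/(25 + O) (F(O) = (O + 1)/(O + (-5)²) = (1 + O)/(O + 25) = (1 + O)/(25 + O))
(T(1*(-2 + 1), 6) + F(-1))² = ((5 - 1*6) + (1 - 1)/(25 - 1))² = ((5 - 6) + 0/24)² = (-1 + (1/24)*0)² = (-1 + 0)² = (-1)² = 1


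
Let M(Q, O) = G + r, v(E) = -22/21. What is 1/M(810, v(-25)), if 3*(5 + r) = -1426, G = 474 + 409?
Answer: 3/1208 ≈ 0.0024834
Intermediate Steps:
v(E) = -22/21 (v(E) = -22*1/21 = -22/21)
G = 883
r = -1441/3 (r = -5 + (1/3)*(-1426) = -5 - 1426/3 = -1441/3 ≈ -480.33)
M(Q, O) = 1208/3 (M(Q, O) = 883 - 1441/3 = 1208/3)
1/M(810, v(-25)) = 1/(1208/3) = 3/1208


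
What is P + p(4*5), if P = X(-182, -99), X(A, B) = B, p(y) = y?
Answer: -79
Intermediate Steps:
P = -99
P + p(4*5) = -99 + 4*5 = -99 + 20 = -79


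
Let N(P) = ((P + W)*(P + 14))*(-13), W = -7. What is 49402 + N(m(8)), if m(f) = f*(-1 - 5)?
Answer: 25092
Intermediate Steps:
m(f) = -6*f (m(f) = f*(-6) = -6*f)
N(P) = -13*(-7 + P)*(14 + P) (N(P) = ((P - 7)*(P + 14))*(-13) = ((-7 + P)*(14 + P))*(-13) = -13*(-7 + P)*(14 + P))
49402 + N(m(8)) = 49402 + (1274 - (-546)*8 - 13*(-6*8)²) = 49402 + (1274 - 91*(-48) - 13*(-48)²) = 49402 + (1274 + 4368 - 13*2304) = 49402 + (1274 + 4368 - 29952) = 49402 - 24310 = 25092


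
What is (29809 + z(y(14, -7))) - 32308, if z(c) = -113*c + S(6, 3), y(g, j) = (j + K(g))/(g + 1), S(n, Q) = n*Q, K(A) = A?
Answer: -38006/15 ≈ -2533.7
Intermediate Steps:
S(n, Q) = Q*n
y(g, j) = (g + j)/(1 + g) (y(g, j) = (j + g)/(g + 1) = (g + j)/(1 + g))
z(c) = 18 - 113*c (z(c) = -113*c + 3*6 = -113*c + 18 = 18 - 113*c)
(29809 + z(y(14, -7))) - 32308 = (29809 + (18 - 113*(14 - 7)/(1 + 14))) - 32308 = (29809 + (18 - 113*7/15)) - 32308 = (29809 + (18 - 791/15)) - 32308 = (29809 - 521/15) - 32308 = 446614/15 - 32308 = -38006/15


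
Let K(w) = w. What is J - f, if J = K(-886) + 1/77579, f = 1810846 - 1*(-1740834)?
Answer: -275604517713/77579 ≈ -3.5526e+6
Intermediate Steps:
f = 3551680 (f = 1810846 + 1740834 = 3551680)
J = -68734993/77579 (J = -886 + 1/77579 = -68734993/77579 ≈ -886.00)
J - f = -68734993/77579 - 1*3551680 = -68734993/77579 - 3551680 = -275604517713/77579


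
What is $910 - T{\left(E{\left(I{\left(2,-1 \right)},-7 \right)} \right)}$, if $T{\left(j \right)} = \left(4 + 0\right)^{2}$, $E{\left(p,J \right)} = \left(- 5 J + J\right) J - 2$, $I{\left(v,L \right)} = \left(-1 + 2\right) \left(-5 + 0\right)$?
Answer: $894$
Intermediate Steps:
$I{\left(v,L \right)} = -5$ ($I{\left(v,L \right)} = 1 \left(-5\right) = -5$)
$E{\left(p,J \right)} = -2 - 4 J^{2}$ ($E{\left(p,J \right)} = - 4 J J - 2 = - 4 J^{2} - 2 = -2 - 4 J^{2}$)
$T{\left(j \right)} = 16$ ($T{\left(j \right)} = 4^{2} = 16$)
$910 - T{\left(E{\left(I{\left(2,-1 \right)},-7 \right)} \right)} = 910 - 16 = 894$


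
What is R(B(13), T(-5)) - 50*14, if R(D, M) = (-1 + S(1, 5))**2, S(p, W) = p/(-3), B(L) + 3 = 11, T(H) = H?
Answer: -6284/9 ≈ -698.22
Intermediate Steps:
B(L) = 8 (B(L) = -3 + 11 = 8)
S(p, W) = -p/3 (S(p, W) = p*(-1/3) = -p/3)
R(D, M) = 16/9 (R(D, M) = (-1 - 1/3*1)**2 = (-1 - 1/3)**2 = (-4/3)**2 = 16/9)
R(B(13), T(-5)) - 50*14 = 16/9 - 50*14 = 16/9 - 1*700 = 16/9 - 700 = -6284/9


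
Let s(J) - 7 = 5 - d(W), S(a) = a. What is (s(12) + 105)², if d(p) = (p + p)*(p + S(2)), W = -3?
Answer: 12321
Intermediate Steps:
d(p) = 2*p*(2 + p) (d(p) = (p + p)*(p + 2) = (2*p)*(2 + p) = 2*p*(2 + p))
s(J) = 6 (s(J) = 7 + (5 - 2*(-3)*(2 - 3)) = 7 + (5 - 2*(-3)*(-1)) = 7 + (5 - 1*6) = 7 + (5 - 6) = 7 - 1 = 6)
(s(12) + 105)² = (6 + 105)² = 111² = 12321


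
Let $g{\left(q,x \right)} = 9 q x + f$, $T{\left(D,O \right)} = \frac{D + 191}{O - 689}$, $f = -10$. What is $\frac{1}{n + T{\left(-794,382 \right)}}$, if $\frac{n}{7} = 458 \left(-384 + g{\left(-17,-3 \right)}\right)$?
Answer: $\frac{307}{63976333} \approx 4.7986 \cdot 10^{-6}$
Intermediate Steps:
$T{\left(D,O \right)} = \frac{191 + D}{-689 + O}$
$g{\left(q,x \right)} = -10 + 9 q x$ ($g{\left(q,x \right)} = 9 q x - 10 = -10 + 9 q x$)
$n = 208390$ ($n = 7 \cdot 458 \left(-384 - \left(10 + 153 \left(-3\right)\right)\right) = 7 \cdot 458 \left(-384 + \left(-10 + 459\right)\right) = 7 \cdot 458 \left(-384 + 449\right) = 7 \cdot 458 \cdot 65 = 7 \cdot 29770 = 208390$)
$\frac{1}{n + T{\left(-794,382 \right)}} = \frac{1}{208390 + \frac{191 - 794}{-689 + 382}} = \frac{1}{208390 + \frac{1}{-307} \left(-603\right)} = \frac{1}{208390 - - \frac{603}{307}} = \frac{1}{208390 + \frac{603}{307}} = \frac{1}{\frac{63976333}{307}} = \frac{307}{63976333}$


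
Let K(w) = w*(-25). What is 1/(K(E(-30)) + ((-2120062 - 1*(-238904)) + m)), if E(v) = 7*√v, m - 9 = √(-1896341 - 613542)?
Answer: -I/(√2509883 - 175*√30 + 1881149*I) ≈ -5.3159e-7 - 1.7683e-10*I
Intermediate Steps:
m = 9 + I*√2509883 (m = 9 + √(-1896341 - 613542) = 9 + √(-2509883) = 9 + I*√2509883 ≈ 9.0 + 1584.3*I)
K(w) = -25*w
1/(K(E(-30)) + ((-2120062 - 1*(-238904)) + m)) = 1/(-175*√(-30) + ((-2120062 - 1*(-238904)) + (9 + I*√2509883))) = 1/(-175*I*√30 + ((-2120062 + 238904) + (9 + I*√2509883))) = 1/(-175*I*√30 + (-1881158 + (9 + I*√2509883))) = 1/(-175*I*√30 + (-1881149 + I*√2509883)) = 1/(-1881149 + I*√2509883 - 175*I*√30)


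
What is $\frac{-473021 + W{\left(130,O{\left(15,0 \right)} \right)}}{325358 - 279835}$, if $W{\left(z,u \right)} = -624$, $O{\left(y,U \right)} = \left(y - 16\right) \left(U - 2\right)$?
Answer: $- \frac{473645}{45523} \approx -10.405$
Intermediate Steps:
$O{\left(y,U \right)} = \left(-16 + y\right) \left(-2 + U\right)$
$\frac{-473021 + W{\left(130,O{\left(15,0 \right)} \right)}}{325358 - 279835} = \frac{-473021 - 624}{325358 - 279835} = - \frac{473645}{45523}$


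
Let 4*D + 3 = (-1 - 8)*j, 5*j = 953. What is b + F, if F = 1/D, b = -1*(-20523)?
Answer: 44083399/2148 ≈ 20523.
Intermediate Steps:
j = 953/5 (j = (1/5)*953 = 953/5 ≈ 190.60)
b = 20523
D = -2148/5 (D = -3/4 + ((-1 - 8)*(953/5))/4 = -3/4 + (-9*953/5)/4 = -3/4 + (1/4)*(-8577/5) = -3/4 - 8577/20 = -2148/5 ≈ -429.60)
F = -5/2148 (F = 1/(-2148/5) = -5/2148 ≈ -0.0023277)
b + F = 20523 - 5/2148 = 44083399/2148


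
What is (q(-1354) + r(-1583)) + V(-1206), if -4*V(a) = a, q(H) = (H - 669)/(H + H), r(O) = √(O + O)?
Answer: 818485/2708 + I*√3166 ≈ 302.25 + 56.267*I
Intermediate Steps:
r(O) = √2*√O (r(O) = √(2*O) = √2*√O)
q(H) = (-669 + H)/(2*H) (q(H) = (-669 + H)/((2*H)) = (-669 + H)*(1/(2*H)) = (-669 + H)/(2*H))
V(a) = -a/4
(q(-1354) + r(-1583)) + V(-1206) = ((½)*(-669 - 1354)/(-1354) + √2*√(-1583)) - ¼*(-1206) = ((½)*(-1/1354)*(-2023) + √2*(I*√1583)) + 603/2 = (2023/2708 + I*√3166) + 603/2 = 818485/2708 + I*√3166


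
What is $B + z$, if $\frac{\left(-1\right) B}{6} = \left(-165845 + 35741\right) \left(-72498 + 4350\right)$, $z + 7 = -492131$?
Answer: $-53198456490$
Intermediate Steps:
$z = -492138$ ($z = -7 - 492131 = -492138$)
$B = -53197964352$ ($B = - 6 \left(-165845 + 35741\right) \left(-72498 + 4350\right) = - 6 \left(\left(-130104\right) \left(-68148\right)\right) = \left(-6\right) 8866327392 = -53197964352$)
$B + z = -53197964352 - 492138 = -53198456490$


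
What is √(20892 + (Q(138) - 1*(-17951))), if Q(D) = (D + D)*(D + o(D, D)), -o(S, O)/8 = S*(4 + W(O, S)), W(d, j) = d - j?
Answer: I*√1141885 ≈ 1068.6*I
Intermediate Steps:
o(S, O) = -8*S*(4 + O - S) (o(S, O) = -8*S*(4 + (O - S)) = -8*S*(4 + O - S))
Q(D) = -62*D² (Q(D) = (D + D)*(D + 8*D*(-4 + D - D)) = (2*D)*(D + 8*D*(-4)) = (2*D)*(D - 32*D) = (2*D)*(-31*D) = -62*D²)
√(20892 + (Q(138) - 1*(-17951))) = √(20892 + (-62*138² - 1*(-17951))) = √(20892 + (-62*19044 + 17951)) = √(20892 + (-1180728 + 17951)) = √(20892 - 1162777) = √(-1141885) = I*√1141885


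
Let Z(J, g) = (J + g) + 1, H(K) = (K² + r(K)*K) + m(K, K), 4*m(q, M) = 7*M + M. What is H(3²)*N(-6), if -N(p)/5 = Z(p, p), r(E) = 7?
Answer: 8910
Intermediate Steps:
m(q, M) = 2*M (m(q, M) = (7*M + M)/4 = (8*M)/4 = 2*M)
H(K) = K² + 9*K (H(K) = (K² + 7*K) + 2*K = K² + 9*K)
Z(J, g) = 1 + J + g
N(p) = -5 - 10*p (N(p) = -5*(1 + p + p) = -5*(1 + 2*p) = -5 - 10*p)
H(3²)*N(-6) = (3²*(9 + 3²))*(-5 - 10*(-6)) = (9*(9 + 9))*(-5 + 60) = (9*18)*55 = 162*55 = 8910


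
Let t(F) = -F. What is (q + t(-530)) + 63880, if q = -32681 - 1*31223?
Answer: 506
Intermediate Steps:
q = -63904 (q = -32681 - 31223 = -63904)
(q + t(-530)) + 63880 = (-63904 - 1*(-530)) + 63880 = (-63904 + 530) + 63880 = -63374 + 63880 = 506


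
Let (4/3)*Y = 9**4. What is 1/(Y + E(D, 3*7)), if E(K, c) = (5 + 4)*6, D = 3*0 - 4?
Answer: 4/19899 ≈ 0.00020102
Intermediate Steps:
D = -4 (D = 0 - 4 = -4)
E(K, c) = 54 (E(K, c) = 9*6 = 54)
Y = 19683/4 (Y = (3/4)*9**4 = (3/4)*6561 = 19683/4 ≈ 4920.8)
1/(Y + E(D, 3*7)) = 1/(19683/4 + 54) = 1/(19899/4) = 4/19899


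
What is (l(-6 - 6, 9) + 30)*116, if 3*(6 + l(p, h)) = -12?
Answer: 2320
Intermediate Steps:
l(p, h) = -10 (l(p, h) = -6 + (1/3)*(-12) = -6 - 4 = -10)
(l(-6 - 6, 9) + 30)*116 = (-10 + 30)*116 = 20*116 = 2320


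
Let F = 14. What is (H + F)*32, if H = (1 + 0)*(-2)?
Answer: 384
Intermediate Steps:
H = -2 (H = 1*(-2) = -2)
(H + F)*32 = (-2 + 14)*32 = 12*32 = 384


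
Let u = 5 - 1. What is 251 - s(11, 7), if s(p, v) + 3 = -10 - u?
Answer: 268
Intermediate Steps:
u = 4
s(p, v) = -17 (s(p, v) = -3 + (-10 - 1*4) = -3 + (-10 - 4) = -3 - 14 = -17)
251 - s(11, 7) = 251 - 1*(-17) = 251 + 17 = 268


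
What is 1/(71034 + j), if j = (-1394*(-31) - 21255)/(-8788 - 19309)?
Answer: 28097/1995820339 ≈ 1.4078e-5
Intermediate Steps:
j = -21959/28097 (j = (43214 - 21255)/(-28097) = 21959*(-1/28097) = -21959/28097 ≈ -0.78154)
1/(71034 + j) = 1/(71034 - 21959/28097) = 1/(1995820339/28097) = 28097/1995820339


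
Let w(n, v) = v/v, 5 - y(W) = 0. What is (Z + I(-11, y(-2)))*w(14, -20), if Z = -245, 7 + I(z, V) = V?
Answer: -247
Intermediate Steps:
y(W) = 5 (y(W) = 5 - 1*0 = 5 + 0 = 5)
I(z, V) = -7 + V
w(n, v) = 1
(Z + I(-11, y(-2)))*w(14, -20) = (-245 + (-7 + 5))*1 = (-245 - 2)*1 = -247*1 = -247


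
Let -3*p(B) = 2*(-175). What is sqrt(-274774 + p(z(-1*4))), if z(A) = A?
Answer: 2*I*sqrt(617979)/3 ≈ 524.08*I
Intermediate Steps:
p(B) = 350/3 (p(B) = -2*(-175)/3 = -1/3*(-350) = 350/3)
sqrt(-274774 + p(z(-1*4))) = sqrt(-274774 + 350/3) = sqrt(-823972/3) = 2*I*sqrt(617979)/3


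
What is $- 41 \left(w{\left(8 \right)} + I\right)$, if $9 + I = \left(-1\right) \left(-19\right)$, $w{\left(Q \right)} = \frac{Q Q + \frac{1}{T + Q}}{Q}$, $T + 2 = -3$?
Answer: $- \frac{17753}{24} \approx -739.71$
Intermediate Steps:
$T = -5$ ($T = -2 - 3 = -5$)
$w{\left(Q \right)} = \frac{Q^{2} + \frac{1}{-5 + Q}}{Q}$ ($w{\left(Q \right)} = \frac{Q Q + \frac{1}{-5 + Q}}{Q} = \frac{Q^{2} + \frac{1}{-5 + Q}}{Q}$)
$I = 10$ ($I = -9 - -19 = -9 + 19 = 10$)
$- 41 \left(w{\left(8 \right)} + I\right) = - 41 \left(\frac{1 + 8^{3} - 5 \cdot 8^{2}}{8 \left(-5 + 8\right)} + 10\right) = - 41 \left(\frac{1 + 512 - 320}{8 \cdot 3} + 10\right) = - 41 \left(\frac{1}{8} \cdot \frac{1}{3} \left(1 + 512 - 320\right) + 10\right) = - 41 \left(\frac{1}{8} \cdot \frac{1}{3} \cdot 193 + 10\right) = - 41 \left(\frac{193}{24} + 10\right) = \left(-41\right) \frac{433}{24} = - \frac{17753}{24}$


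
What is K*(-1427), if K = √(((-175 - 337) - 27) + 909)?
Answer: -1427*√370 ≈ -27449.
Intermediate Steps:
K = √370 (K = √((-512 - 27) + 909) = √(-539 + 909) = √370 ≈ 19.235)
K*(-1427) = √370*(-1427) = -1427*√370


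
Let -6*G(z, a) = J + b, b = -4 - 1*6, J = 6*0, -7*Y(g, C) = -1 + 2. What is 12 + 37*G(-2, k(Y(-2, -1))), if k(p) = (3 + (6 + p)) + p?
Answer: 221/3 ≈ 73.667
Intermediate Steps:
Y(g, C) = -⅐ (Y(g, C) = -(-1 + 2)/7 = -⅐*1 = -⅐)
k(p) = 9 + 2*p (k(p) = (9 + p) + p = 9 + 2*p)
J = 0
b = -10 (b = -4 - 6 = -10)
G(z, a) = 5/3 (G(z, a) = -(0 - 10)/6 = -⅙*(-10) = 5/3)
12 + 37*G(-2, k(Y(-2, -1))) = 12 + 37*(5/3) = 12 + 185/3 = 221/3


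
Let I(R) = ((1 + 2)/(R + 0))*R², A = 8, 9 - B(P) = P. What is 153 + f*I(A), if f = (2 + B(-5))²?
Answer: 6297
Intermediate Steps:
B(P) = 9 - P
I(R) = 3*R (I(R) = (3/R)*R² = 3*R)
f = 256 (f = (2 + (9 - 1*(-5)))² = (2 + (9 + 5))² = (2 + 14)² = 16² = 256)
153 + f*I(A) = 153 + 256*(3*8) = 153 + 256*24 = 153 + 6144 = 6297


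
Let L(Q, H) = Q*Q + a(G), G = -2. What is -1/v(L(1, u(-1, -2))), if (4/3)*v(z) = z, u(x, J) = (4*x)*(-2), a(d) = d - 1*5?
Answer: 2/9 ≈ 0.22222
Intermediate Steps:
a(d) = -5 + d (a(d) = d - 5 = -5 + d)
u(x, J) = -8*x
L(Q, H) = -7 + Q² (L(Q, H) = Q*Q + (-5 - 2) = Q² - 7 = -7 + Q²)
v(z) = 3*z/4
-1/v(L(1, u(-1, -2))) = -1/(3*(-7 + 1²)/4) = -1/(3*(-7 + 1)/4) = -1/((¾)*(-6)) = -1/(-9/2) = -1*(-2/9) = 2/9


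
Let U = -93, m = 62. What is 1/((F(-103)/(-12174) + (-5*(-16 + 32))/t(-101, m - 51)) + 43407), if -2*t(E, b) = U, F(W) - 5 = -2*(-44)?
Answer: 377394/16380889195 ≈ 2.3039e-5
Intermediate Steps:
F(W) = 93 (F(W) = 5 - 2*(-44) = 5 + 88 = 93)
t(E, b) = 93/2 (t(E, b) = -½*(-93) = 93/2)
1/((F(-103)/(-12174) + (-5*(-16 + 32))/t(-101, m - 51)) + 43407) = 1/((93/(-12174) + (-5*(-16 + 32))/(93/2)) + 43407) = 1/((93*(-1/12174) - 5*16*(2/93)) + 43407) = 1/((-31/4058 - 80*2/93) + 43407) = 1/((-31/4058 - 160/93) + 43407) = 1/(-652163/377394 + 43407) = 1/(16380889195/377394) = 377394/16380889195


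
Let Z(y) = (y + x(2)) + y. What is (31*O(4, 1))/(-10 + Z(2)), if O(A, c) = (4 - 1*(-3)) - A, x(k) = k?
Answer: -93/4 ≈ -23.250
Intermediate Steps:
O(A, c) = 7 - A (O(A, c) = (4 + 3) - A = 7 - A)
Z(y) = 2 + 2*y (Z(y) = (y + 2) + y = (2 + y) + y = 2 + 2*y)
(31*O(4, 1))/(-10 + Z(2)) = (31*(7 - 1*4))/(-10 + (2 + 2*2)) = (31*(7 - 4))/(-10 + (2 + 4)) = (31*3)/(-10 + 6) = 93/(-4) = 93*(-¼) = -93/4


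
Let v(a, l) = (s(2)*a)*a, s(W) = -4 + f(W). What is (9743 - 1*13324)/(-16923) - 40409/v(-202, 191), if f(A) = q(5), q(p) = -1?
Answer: 1414437127/3452630460 ≈ 0.40967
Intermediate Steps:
f(A) = -1
s(W) = -5 (s(W) = -4 - 1 = -5)
v(a, l) = -5*a² (v(a, l) = (-5*a)*a = -5*a²)
(9743 - 1*13324)/(-16923) - 40409/v(-202, 191) = (9743 - 1*13324)/(-16923) - 40409/((-5*(-202)²)) = (9743 - 13324)*(-1/16923) - 40409/((-5*40804)) = -3581*(-1/16923) - 40409/(-204020) = 3581/16923 - 40409*(-1/204020) = 3581/16923 + 40409/204020 = 1414437127/3452630460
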